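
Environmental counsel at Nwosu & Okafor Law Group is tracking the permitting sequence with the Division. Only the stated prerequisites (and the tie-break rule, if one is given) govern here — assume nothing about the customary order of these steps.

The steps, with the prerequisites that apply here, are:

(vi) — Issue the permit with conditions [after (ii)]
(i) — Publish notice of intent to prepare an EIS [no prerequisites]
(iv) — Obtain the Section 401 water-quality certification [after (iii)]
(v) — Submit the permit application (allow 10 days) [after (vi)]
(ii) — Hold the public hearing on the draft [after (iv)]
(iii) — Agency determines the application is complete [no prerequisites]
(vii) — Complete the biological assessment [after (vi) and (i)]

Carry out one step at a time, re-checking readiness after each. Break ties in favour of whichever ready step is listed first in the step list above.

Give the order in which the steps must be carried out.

(i) and (iii) have no prerequisites; (i) is listed earlier, so (i) is first.
(iii) is the only step now ready → (iii).
(iv) needed (iii), now all done → (iv).
(ii) needed (iv), now all done → (ii).
Next only (vi) has its prerequisites met → (vi).
Now (v) and (vii) have their prerequisites met. (v) is listed earlier, so (v) next.
Next only (vii) has its prerequisites met → (vii).

(i), (iii), (iv), (ii), (vi), (v), (vii)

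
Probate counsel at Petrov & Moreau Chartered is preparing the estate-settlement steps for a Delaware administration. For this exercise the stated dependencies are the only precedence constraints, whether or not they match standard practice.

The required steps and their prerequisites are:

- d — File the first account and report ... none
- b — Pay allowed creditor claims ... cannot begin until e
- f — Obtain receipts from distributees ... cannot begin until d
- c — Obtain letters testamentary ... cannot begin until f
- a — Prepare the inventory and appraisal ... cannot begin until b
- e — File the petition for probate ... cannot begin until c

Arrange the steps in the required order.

d has no prerequisites → d first.
That leaves f as the only ready step → f.
c needed f, now all done → c.
Next only e has its prerequisites met → e.
b is the only step now ready → b.
a needed b, now all done → a.

d, f, c, e, b, a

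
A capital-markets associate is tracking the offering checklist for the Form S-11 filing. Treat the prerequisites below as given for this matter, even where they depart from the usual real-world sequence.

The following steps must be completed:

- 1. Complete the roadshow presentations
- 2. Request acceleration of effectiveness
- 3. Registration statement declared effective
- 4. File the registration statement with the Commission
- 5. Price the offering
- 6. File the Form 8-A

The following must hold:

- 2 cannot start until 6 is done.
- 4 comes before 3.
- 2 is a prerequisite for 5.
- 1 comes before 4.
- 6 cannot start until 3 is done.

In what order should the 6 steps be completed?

Only 1 has no prerequisites, so it is first.
4 needed 1, now all done → 4.
3 needed 4, now all done → 3.
6 needed 3, now all done → 6.
Next only 2 has its prerequisites met → 2.
Next only 5 has its prerequisites met → 5.

1 4 3 6 2 5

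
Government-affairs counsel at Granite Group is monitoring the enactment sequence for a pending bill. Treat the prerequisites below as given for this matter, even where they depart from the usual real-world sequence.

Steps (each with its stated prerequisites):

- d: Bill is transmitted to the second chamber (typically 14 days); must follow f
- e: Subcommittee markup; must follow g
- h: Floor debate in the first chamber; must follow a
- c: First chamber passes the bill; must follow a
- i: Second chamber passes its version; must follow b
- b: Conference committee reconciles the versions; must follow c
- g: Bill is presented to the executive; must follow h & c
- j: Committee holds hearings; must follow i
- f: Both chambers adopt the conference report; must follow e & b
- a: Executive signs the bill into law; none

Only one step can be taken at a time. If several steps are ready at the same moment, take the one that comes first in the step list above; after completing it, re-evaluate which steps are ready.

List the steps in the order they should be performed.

a has no prerequisites → a first.
Ready: h and c. h is listed earlier → h.
Next only c has its prerequisites met → c.
Ready: b and g. b is listed earlier → b.
Now i and g have their prerequisites met. i is listed earlier, so i next.
j now also ready, so the ready set is {g, j}; g is listed earlier → g.
e and j are both available; e is listed earlier → e.
f now also ready, so the ready set is {j, f}; j is listed earlier → j.
f is the only step now ready → f.
That leaves d as the only ready step → d.

a h c b i g e j f d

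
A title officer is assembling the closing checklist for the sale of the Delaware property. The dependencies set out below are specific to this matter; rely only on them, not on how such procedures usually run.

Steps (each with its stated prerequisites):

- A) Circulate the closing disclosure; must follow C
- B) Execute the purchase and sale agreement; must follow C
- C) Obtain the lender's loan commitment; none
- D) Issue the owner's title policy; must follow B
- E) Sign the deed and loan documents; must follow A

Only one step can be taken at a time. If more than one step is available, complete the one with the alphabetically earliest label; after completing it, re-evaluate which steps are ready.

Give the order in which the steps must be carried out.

Only C has no prerequisites, so it is first.
A and B are both available; A has the earlier label → A.
E now also ready, so the ready set is {B, E}; B has the earlier label → B.
D and E are both available; D has the earlier label → D.
E needed A, now all done → E.

C, A, B, D, E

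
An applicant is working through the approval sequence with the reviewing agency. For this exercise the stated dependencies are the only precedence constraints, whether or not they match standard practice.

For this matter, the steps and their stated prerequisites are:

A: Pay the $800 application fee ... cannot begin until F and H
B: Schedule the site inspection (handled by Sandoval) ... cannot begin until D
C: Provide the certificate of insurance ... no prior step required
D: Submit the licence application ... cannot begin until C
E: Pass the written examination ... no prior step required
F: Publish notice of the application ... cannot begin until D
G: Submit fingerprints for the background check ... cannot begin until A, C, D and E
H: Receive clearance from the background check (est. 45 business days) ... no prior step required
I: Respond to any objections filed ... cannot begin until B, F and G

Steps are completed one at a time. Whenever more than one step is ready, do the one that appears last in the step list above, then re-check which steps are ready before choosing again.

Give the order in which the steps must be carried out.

H → E → C → D → F → B → A → G → I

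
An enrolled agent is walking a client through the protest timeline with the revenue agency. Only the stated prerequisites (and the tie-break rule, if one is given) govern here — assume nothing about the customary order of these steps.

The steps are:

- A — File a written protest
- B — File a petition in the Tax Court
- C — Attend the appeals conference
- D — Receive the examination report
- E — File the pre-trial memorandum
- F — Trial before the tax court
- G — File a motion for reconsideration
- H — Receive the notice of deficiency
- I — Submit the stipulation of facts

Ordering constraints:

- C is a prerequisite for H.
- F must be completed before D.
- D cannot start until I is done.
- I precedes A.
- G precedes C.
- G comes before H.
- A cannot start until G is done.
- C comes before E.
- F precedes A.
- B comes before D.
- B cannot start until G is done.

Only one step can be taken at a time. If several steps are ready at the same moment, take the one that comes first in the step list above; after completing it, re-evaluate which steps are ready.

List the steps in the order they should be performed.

F, G and I have no prerequisites; F is listed earlier, so F is first.
G and I are both available; G is listed earlier → G.
B and C now also ready, so the ready set is {B, C, I}; B is listed earlier → B.
C and I are both available; C is listed earlier → C.
E and H now also ready, so the ready set is {E, H, I}; E is listed earlier → E.
Now H and I have their prerequisites met. H is listed earlier, so H next.
That leaves I as the only ready step → I.
Now A and D have their prerequisites met. A is listed earlier, so A next.
Next only D has its prerequisites met → D.

F, G, B, C, E, H, I, A, D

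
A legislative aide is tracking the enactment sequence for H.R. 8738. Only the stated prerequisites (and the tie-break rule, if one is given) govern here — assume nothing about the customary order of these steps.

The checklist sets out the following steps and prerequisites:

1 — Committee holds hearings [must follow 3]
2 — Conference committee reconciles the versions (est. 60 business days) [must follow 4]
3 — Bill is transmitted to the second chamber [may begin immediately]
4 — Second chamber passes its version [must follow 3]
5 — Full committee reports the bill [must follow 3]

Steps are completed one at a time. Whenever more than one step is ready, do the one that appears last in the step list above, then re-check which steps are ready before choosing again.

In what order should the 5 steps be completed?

3 5 4 2 1

3 is the only step with nothing outstanding, so it goes first.
5, 4 and 1 are all available; 5 is listed later → 5.
Ready: 4 and 1. 4 is listed later → 4.
2 now also ready, so the ready set is {2, 1}; 2 is listed later → 2.
1 needed 3, now all done → 1.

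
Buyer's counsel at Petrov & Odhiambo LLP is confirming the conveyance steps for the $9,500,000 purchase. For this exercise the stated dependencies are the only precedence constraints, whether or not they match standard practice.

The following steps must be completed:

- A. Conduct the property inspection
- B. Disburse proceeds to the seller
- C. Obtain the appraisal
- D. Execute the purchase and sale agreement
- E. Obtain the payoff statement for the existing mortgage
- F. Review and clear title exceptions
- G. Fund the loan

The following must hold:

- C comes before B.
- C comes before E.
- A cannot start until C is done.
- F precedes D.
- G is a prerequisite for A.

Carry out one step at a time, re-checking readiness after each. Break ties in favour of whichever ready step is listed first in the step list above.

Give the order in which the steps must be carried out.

C → B → E → F → D → G → A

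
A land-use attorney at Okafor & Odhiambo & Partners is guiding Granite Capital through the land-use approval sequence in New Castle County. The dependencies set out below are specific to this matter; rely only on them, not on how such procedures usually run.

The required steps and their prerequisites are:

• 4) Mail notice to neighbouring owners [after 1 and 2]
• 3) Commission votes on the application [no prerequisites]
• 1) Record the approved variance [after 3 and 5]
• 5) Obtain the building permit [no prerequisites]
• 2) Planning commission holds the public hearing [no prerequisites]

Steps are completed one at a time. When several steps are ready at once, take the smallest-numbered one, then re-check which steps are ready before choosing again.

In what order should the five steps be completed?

2, 3, 5, 1, 4

Nothing is required for 2, 3 and 5. 2 has the earlier label → 2 first.
Ready: 3 and 5. 3 has the earlier label → 3.
That leaves 5 as the only ready step → 5.
1 needed 3 and 5, now all done → 1.
4 needed 1 and 2, now all done → 4.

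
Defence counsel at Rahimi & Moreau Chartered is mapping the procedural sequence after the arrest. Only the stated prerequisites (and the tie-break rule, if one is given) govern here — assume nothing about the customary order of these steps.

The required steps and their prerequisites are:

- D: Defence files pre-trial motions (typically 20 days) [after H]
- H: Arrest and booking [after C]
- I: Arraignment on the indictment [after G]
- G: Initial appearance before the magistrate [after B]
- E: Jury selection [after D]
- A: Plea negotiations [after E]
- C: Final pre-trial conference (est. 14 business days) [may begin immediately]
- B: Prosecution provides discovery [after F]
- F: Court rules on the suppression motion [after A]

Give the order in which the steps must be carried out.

C, H, D, E, A, F, B, G, I

C has no prerequisites → C first.
That leaves H as the only ready step → H.
D needed H, now all done → D.
That leaves E as the only ready step → E.
A needed E, now all done → A.
F needed A, now all done → F.
Next only B has its prerequisites met → B.
That leaves G as the only ready step → G.
That leaves I as the only ready step → I.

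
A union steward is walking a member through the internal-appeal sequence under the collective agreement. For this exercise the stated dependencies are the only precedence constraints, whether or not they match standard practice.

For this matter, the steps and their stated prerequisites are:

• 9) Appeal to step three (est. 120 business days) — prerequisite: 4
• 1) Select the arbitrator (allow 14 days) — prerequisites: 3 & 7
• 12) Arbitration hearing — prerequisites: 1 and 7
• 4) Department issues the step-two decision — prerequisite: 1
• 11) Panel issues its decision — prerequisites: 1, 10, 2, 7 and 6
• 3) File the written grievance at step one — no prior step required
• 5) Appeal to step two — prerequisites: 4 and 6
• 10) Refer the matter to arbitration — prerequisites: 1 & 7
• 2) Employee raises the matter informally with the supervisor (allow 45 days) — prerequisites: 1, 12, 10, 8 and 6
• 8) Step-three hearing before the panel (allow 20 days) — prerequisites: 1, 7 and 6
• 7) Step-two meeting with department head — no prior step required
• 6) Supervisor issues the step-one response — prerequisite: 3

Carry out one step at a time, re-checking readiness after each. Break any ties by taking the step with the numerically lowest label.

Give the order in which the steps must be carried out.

3 and 7 have no prerequisites; 3 has the earlier label, so 3 is first.
Ready: 6 and 7. 6 has the earlier label → 6.
That leaves 7 as the only ready step → 7.
Next only 1 has its prerequisites met → 1.
Now 4, 8, 10 and 12 have their prerequisites met. 4 has the earlier label, so 4 next.
5, 8, 9, 10 and 12 are all available; 5 has the earlier label → 5.
Ready: 8, 9, 10 and 12. 8 has the earlier label → 8.
9, 10 and 12 are all available; 9 has the earlier label → 9.
10 and 12 are both available; 10 has the earlier label → 10.
Next only 12 has its prerequisites met → 12.
2 needed 1, 6, 8, 10 and 12, now all done → 2.
Next only 11 has its prerequisites met → 11.

3 6 7 1 4 5 8 9 10 12 2 11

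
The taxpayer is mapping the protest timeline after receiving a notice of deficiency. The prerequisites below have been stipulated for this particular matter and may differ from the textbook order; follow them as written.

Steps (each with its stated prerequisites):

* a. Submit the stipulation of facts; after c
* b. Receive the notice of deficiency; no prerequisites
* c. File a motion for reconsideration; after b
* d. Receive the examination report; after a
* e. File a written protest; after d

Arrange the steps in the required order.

b, c, a, d, e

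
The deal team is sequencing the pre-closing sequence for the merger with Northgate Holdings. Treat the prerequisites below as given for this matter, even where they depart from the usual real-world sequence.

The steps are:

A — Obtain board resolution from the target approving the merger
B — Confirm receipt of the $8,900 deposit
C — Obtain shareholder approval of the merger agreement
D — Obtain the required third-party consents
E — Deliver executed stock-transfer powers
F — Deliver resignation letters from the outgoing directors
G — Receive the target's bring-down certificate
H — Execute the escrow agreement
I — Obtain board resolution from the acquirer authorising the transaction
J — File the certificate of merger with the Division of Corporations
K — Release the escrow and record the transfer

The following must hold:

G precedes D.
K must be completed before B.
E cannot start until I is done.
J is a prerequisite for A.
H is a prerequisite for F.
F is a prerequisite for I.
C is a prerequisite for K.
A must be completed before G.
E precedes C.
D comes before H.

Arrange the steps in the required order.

J, A, G, D, H, F, I, E, C, K, B

J is the only step with nothing outstanding, so it goes first.
That leaves A as the only ready step → A.
G needed A, now all done → G.
Next only D has its prerequisites met → D.
H needed D, now all done → H.
F needed H, now all done → F.
I needed F, now all done → I.
E needed I, now all done → E.
C needed E, now all done → C.
K needed C, now all done → K.
Next only B has its prerequisites met → B.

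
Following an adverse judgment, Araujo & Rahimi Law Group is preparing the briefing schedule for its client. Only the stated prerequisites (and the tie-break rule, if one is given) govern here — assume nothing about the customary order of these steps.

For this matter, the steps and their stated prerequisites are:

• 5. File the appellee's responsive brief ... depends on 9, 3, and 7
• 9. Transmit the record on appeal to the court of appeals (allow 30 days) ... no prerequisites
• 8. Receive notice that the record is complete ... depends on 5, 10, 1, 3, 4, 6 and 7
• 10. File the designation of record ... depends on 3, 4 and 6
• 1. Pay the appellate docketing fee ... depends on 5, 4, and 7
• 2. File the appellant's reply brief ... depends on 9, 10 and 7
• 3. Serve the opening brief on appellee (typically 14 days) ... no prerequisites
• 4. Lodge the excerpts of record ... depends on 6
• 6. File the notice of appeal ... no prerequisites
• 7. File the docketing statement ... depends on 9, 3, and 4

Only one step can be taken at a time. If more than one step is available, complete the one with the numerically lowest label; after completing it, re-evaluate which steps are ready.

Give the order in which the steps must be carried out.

3 → 6 → 4 → 9 → 7 → 5 → 1 → 10 → 2 → 8

Nothing is required for 3, 6 and 9. 3 has the earlier label → 3 first.
Ready: 6 and 9. 6 has the earlier label → 6.
4 now also ready, so the ready set is {4, 9}; 4 has the earlier label → 4.
10 now also ready, so the ready set is {9, 10}; 9 has the earlier label → 9.
7 now also ready, so the ready set is {7, 10}; 7 has the earlier label → 7.
5 now also ready, so the ready set is {5, 10}; 5 has the earlier label → 5.
1 now also ready, so the ready set is {1, 10}; 1 has the earlier label → 1.
10 needed 3, 4 and 6, now all done → 10.
Ready: 2 and 8. 2 has the earlier label → 2.
8 is the only step now ready → 8.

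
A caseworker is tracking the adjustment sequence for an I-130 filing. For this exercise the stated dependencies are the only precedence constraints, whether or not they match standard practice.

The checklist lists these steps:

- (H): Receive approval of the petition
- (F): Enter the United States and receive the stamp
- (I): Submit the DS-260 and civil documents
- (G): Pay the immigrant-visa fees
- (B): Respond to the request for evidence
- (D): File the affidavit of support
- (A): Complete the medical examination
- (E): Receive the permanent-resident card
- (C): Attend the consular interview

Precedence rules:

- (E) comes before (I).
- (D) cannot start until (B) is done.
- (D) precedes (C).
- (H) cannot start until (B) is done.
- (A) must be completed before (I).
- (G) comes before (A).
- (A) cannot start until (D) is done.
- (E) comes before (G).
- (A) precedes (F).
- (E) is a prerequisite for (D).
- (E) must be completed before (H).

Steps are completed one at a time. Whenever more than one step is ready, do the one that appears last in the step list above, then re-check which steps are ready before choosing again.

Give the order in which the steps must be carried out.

Nothing is required for (E) and (B). (E) is listed later → (E) first.
Now (B) and (G) have their prerequisites met. (B) is listed later, so (B) next.
(D) and (H) now also ready, so the ready set is {(D), (G), (H)}; (D) is listed later → (D).
Now (C), (G) and (H) have their prerequisites met. (C) is listed later, so (C) next.
Now (G) and (H) have their prerequisites met. (G) is listed later, so (G) next.
Now (A) and (H) have their prerequisites met. (A) is listed later, so (A) next.
Ready: (I), (F) and (H). (I) is listed later → (I).
Now (F) and (H) have their prerequisites met. (F) is listed later, so (F) next.
(H) is the only step now ready → (H).

(E), (B), (D), (C), (G), (A), (I), (F), (H)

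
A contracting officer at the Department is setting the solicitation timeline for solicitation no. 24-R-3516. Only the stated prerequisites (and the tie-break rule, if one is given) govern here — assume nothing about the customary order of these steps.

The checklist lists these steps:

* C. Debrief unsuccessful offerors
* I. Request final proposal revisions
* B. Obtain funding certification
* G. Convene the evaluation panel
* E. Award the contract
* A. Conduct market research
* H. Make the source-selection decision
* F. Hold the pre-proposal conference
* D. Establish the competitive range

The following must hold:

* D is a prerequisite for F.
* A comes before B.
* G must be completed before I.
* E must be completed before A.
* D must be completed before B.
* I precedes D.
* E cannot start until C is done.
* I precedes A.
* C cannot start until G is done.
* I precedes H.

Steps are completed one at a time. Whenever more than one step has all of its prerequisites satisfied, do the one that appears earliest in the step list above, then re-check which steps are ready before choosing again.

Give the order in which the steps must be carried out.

G → C → I → E → A → H → D → B → F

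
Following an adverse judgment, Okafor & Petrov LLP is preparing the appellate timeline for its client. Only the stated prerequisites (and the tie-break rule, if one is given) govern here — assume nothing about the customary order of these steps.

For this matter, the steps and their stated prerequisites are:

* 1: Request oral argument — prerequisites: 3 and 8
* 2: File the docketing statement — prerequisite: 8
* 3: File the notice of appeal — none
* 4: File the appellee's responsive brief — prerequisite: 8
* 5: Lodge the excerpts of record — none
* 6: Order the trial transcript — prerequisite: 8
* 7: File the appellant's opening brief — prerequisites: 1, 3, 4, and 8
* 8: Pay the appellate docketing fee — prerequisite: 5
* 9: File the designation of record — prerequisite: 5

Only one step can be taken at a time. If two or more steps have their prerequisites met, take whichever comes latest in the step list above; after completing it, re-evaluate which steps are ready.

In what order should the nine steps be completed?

5, 9, 8, 6, 4, 3, 2, 1, 7

Nothing is required for 5 and 3. 5 is listed later → 5 first.
Now 9, 8 and 3 have their prerequisites met. 9 is listed later, so 9 next.
Ready: 8 and 3. 8 is listed later → 8.
6, 4, 3 and 2 are all available; 6 is listed later → 6.
4, 3 and 2 are all available; 4 is listed later → 4.
Now 3 and 2 have their prerequisites met. 3 is listed later, so 3 next.
2 and 1 are both available; 2 is listed later → 2.
Next only 1 has its prerequisites met → 1.
7 is the only step now ready → 7.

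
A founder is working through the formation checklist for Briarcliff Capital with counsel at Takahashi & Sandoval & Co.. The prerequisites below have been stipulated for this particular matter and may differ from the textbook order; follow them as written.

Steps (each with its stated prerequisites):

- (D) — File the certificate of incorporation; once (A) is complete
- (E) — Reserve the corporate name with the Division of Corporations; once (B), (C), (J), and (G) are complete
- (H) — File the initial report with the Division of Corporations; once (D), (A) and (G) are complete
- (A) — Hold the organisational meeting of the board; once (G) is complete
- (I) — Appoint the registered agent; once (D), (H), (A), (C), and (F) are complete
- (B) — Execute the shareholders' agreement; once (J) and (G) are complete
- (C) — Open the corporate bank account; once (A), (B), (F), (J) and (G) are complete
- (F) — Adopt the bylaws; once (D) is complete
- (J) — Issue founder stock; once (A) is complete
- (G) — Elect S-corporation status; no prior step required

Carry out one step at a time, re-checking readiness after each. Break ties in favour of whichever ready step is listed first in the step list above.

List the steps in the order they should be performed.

Only (G) has no prerequisites, so it is first.
Next only (A) has its prerequisites met → (A).
(D) and (J) are both available; (D) is listed earlier → (D).
(H) and (F) now also ready, so the ready set is {(H), (F), (J)}; (H) is listed earlier → (H).
Now (F) and (J) have their prerequisites met. (F) is listed earlier, so (F) next.
That leaves (J) as the only ready step → (J).
(B) needed (J) and (G), now all done → (B).
That leaves (C) as the only ready step → (C).
Now (E) and (I) have their prerequisites met. (E) is listed earlier, so (E) next.
(I) is the only step now ready → (I).

(G), (A), (D), (H), (F), (J), (B), (C), (E), (I)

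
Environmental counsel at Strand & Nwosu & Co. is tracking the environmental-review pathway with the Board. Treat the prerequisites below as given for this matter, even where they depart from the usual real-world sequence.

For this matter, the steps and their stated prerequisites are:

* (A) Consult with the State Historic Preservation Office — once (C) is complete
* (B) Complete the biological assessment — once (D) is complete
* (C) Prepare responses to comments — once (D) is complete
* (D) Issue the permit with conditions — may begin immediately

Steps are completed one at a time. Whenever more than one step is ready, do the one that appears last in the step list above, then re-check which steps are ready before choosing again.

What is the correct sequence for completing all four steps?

(D) (C) (B) (A)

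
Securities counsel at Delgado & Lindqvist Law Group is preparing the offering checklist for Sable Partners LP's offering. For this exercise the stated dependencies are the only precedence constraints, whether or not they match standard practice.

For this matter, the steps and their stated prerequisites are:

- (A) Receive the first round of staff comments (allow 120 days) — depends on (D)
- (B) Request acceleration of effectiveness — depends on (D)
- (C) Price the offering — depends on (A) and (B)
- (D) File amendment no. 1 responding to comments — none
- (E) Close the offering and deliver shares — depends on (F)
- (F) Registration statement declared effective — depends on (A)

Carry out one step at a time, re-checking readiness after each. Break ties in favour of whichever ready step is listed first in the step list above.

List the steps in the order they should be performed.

(D), (A), (B), (C), (F), (E)

(D) is the only step with nothing outstanding, so it goes first.
Ready: (A) and (B). (A) is listed earlier → (A).
(F) now also ready, so the ready set is {(B), (F)}; (B) is listed earlier → (B).
(C) now also ready, so the ready set is {(C), (F)}; (C) is listed earlier → (C).
(F) needed (A), now all done → (F).
That leaves (E) as the only ready step → (E).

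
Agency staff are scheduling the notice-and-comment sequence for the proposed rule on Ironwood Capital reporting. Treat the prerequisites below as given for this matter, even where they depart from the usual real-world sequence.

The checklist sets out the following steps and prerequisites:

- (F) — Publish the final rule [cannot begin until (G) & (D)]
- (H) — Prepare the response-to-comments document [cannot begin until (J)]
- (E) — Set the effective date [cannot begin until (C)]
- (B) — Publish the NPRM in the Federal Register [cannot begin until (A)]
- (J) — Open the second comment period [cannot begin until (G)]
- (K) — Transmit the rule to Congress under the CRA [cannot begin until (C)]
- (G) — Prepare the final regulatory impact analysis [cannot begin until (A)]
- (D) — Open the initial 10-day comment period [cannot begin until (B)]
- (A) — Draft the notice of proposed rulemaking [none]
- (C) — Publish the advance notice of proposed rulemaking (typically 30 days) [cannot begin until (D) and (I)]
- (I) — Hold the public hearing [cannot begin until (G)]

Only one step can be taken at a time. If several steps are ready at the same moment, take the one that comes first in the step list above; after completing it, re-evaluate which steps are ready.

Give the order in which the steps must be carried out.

(A), (B), (G), (J), (H), (D), (F), (I), (C), (E), (K)

(A) is the only step with nothing outstanding, so it goes first.
Ready: (B) and (G). (B) is listed earlier → (B).
(G) and (D) are both available; (G) is listed earlier → (G).
Now (J), (D) and (I) have their prerequisites met. (J) is listed earlier, so (J) next.
Ready: (H), (D) and (I). (H) is listed earlier → (H).
Now (D) and (I) have their prerequisites met. (D) is listed earlier, so (D) next.
(F) and (I) are both available; (F) is listed earlier → (F).
(I) needed (G), now all done → (I).
That leaves (C) as the only ready step → (C).
Ready: (E) and (K). (E) is listed earlier → (E).
(K) is the only step now ready → (K).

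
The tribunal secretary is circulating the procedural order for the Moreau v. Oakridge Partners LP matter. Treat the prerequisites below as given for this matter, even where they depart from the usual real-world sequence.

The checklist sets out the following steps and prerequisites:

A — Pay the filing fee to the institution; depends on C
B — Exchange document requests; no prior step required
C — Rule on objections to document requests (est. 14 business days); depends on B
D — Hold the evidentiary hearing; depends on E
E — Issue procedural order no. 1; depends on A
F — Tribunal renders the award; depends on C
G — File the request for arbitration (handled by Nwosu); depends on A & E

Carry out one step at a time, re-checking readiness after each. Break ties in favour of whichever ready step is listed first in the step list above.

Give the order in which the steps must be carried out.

B has no prerequisites → B first.
C is the only step now ready → C.
A and F are both available; A is listed earlier → A.
Ready: E and F. E is listed earlier → E.
D and G now also ready, so the ready set is {D, F, G}; D is listed earlier → D.
Now F and G have their prerequisites met. F is listed earlier, so F next.
That leaves G as the only ready step → G.

B, C, A, E, D, F, G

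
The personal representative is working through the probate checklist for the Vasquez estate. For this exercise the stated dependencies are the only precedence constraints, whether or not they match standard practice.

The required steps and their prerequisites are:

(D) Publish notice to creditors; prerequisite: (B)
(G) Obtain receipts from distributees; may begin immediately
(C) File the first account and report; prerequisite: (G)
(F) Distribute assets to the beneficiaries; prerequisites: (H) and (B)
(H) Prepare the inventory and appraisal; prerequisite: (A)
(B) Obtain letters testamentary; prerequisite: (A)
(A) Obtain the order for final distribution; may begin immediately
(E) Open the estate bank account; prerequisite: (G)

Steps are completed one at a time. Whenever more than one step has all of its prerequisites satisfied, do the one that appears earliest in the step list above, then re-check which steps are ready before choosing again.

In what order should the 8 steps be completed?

(G), (C), (A), (H), (B), (D), (F), (E)

(G) and (A) have no prerequisites; (G) is listed earlier, so (G) is first.
(C) and (E) now also ready, so the ready set is {(C), (A), (E)}; (C) is listed earlier → (C).
(A) and (E) are both available; (A) is listed earlier → (A).
(H), (B) and (E) are all available; (H) is listed earlier → (H).
Now (B) and (E) have their prerequisites met. (B) is listed earlier, so (B) next.
(D), (F) and (E) are all available; (D) is listed earlier → (D).
(F) and (E) are both available; (F) is listed earlier → (F).
(E) needed (G), now all done → (E).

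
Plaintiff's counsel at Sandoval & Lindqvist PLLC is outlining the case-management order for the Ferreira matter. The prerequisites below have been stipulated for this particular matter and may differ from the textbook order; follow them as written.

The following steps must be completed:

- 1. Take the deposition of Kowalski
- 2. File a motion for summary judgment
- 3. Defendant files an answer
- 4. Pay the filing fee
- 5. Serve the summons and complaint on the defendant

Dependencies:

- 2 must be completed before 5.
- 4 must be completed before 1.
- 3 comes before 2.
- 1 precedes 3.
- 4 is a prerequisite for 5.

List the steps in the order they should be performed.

4 is the only step with nothing outstanding, so it goes first.
Next only 1 has its prerequisites met → 1.
3 needed 1, now all done → 3.
Next only 2 has its prerequisites met → 2.
5 needed 2 and 4, now all done → 5.

4 → 1 → 3 → 2 → 5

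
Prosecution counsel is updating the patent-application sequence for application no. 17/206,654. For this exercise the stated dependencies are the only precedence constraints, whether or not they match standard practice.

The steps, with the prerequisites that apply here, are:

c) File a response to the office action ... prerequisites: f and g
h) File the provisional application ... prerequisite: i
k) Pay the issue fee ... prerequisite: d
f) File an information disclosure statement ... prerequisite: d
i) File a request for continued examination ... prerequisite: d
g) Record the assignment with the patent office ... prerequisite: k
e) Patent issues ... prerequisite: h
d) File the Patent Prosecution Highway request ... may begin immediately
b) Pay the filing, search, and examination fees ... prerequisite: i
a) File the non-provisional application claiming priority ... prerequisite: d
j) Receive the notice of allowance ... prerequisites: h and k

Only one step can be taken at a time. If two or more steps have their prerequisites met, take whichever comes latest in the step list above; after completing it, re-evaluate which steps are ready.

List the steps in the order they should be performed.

d, a, i, b, f, k, g, h, j, e, c

Only d has no prerequisites, so it is first.
Now a, i, f and k have their prerequisites met. a is listed later, so a next.
i, f and k are all available; i is listed later → i.
b and h now also ready, so the ready set is {b, f, k, h}; b is listed later → b.
Now f, k and h have their prerequisites met. f is listed later, so f next.
Ready: k and h. k is listed later → k.
Ready: g and h. g is listed later → g.
Ready: h and c. h is listed later → h.
j and e now also ready, so the ready set is {j, e, c}; j is listed later → j.
Now e and c have their prerequisites met. e is listed later, so e next.
c is the only step now ready → c.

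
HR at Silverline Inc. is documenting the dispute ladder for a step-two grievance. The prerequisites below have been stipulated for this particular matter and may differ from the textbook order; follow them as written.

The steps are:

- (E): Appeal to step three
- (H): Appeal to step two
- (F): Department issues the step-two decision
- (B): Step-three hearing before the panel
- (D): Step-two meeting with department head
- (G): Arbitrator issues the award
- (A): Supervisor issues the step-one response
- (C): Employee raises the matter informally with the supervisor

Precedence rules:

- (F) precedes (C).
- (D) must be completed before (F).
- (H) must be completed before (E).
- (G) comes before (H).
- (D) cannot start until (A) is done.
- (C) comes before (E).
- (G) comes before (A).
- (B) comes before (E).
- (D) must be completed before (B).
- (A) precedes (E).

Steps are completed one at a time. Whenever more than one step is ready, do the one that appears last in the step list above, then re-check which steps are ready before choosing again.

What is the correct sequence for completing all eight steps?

(G) is the only step with nothing outstanding, so it goes first.
Now (A) and (H) have their prerequisites met. (A) is listed later, so (A) next.
(D) now also ready, so the ready set is {(D), (H)}; (D) is listed later → (D).
Now (B), (F) and (H) have their prerequisites met. (B) is listed later, so (B) next.
Now (F) and (H) have their prerequisites met. (F) is listed later, so (F) next.
(C) now also ready, so the ready set is {(C), (H)}; (C) is listed later → (C).
(H) is the only step now ready → (H).
That leaves (E) as the only ready step → (E).

(G) (A) (D) (B) (F) (C) (H) (E)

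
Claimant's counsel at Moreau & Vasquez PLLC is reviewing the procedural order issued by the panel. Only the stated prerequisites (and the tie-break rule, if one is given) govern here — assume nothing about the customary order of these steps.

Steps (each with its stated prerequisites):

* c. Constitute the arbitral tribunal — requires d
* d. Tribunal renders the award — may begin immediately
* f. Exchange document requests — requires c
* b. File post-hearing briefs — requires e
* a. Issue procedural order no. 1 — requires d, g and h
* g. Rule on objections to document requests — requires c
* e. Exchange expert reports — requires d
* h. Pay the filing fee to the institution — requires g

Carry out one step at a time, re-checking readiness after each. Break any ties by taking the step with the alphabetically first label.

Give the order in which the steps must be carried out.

d, c, e, b, f, g, h, a

d has no prerequisites → d first.
c and e are both available; c has the earlier label → c.
f and g now also ready, so the ready set is {e, f, g}; e has the earlier label → e.
b now also ready, so the ready set is {b, f, g}; b has the earlier label → b.
Ready: f and g. f has the earlier label → f.
That leaves g as the only ready step → g.
That leaves h as the only ready step → h.
Next only a has its prerequisites met → a.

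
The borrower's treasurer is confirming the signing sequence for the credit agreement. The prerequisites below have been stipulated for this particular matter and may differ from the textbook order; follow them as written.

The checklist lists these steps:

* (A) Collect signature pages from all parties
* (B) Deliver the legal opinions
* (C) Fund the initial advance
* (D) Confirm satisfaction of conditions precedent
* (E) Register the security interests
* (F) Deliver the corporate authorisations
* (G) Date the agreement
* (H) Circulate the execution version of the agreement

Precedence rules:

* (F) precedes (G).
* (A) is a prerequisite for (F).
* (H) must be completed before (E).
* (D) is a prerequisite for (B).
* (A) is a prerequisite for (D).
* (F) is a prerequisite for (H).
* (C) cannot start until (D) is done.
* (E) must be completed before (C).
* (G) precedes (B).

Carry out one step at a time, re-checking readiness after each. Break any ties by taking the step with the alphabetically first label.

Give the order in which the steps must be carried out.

(A) → (D) → (F) → (G) → (B) → (H) → (E) → (C)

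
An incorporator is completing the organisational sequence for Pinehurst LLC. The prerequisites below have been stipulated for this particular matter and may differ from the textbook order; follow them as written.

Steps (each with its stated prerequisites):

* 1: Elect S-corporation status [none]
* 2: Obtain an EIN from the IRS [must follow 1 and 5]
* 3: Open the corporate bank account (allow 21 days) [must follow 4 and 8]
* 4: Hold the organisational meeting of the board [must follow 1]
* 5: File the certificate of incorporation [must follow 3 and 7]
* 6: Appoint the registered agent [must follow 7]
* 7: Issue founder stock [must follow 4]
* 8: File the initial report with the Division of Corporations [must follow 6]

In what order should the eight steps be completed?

1 has no prerequisites → 1 first.
That leaves 4 as the only ready step → 4.
7 needed 4, now all done → 7.
6 needed 7, now all done → 6.
Next only 8 has its prerequisites met → 8.
3 needed 4 and 8, now all done → 3.
Next only 5 has its prerequisites met → 5.
That leaves 2 as the only ready step → 2.

1, 4, 7, 6, 8, 3, 5, 2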